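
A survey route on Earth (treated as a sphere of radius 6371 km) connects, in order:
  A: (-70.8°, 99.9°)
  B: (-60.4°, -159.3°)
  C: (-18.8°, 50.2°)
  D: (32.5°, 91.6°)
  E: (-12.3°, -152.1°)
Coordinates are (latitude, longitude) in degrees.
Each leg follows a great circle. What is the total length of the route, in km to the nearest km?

35415 km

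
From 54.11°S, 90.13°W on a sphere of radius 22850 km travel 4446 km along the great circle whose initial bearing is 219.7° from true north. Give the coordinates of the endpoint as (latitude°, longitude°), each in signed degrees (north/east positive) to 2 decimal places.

Angular distance δ = d/R = 4446/22850 = 0.19457 rad; initial bearing θ = 3.8345 rad.
sin φ₂ = sin φ₁ cos δ + cos φ₁ sin δ cos θ = (-0.8101)(0.9811) + (0.5862)(0.1933)(-0.7694) = -0.8821, so φ₂ = -61.89°.
Δλ = atan2(sin θ sin δ cos φ₁, cos δ − sin φ₁ sin φ₂) = atan2(-0.0724, 0.2665) = -15.197°.
λ₂ = -90.130° − 15.197° = -105.33°.

-61.89°, -105.33°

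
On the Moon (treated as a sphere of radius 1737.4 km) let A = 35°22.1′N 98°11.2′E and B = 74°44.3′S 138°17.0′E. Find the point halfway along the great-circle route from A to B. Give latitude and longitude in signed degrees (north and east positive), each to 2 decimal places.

-20.52°, 107.65°

Central angle δ = 1.9760 rad. Interpolating on the sphere with fraction f = 0.5:
P = [sin((1−f)δ)·A + sin(fδ)·B] / sin δ = 0.9085·A + 0.9085·B in Cartesian coordinates,
giving P = (-0.2840, 0.8924, -0.3506), i.e. latitude -20.52°, longitude 107.65°.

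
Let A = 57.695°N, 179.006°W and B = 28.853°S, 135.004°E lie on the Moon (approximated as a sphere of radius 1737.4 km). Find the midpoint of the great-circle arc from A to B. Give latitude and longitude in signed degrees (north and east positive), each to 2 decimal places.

15.53°, 152.13°

The central angle between A and B is δ = 1.6535 rad.
With f = 0.5, the slerp weights are sin((1−f)δ)/sin δ = 0.7383 and sin(fδ)/sin δ = 0.7383.
Weighted sum of the unit vectors: (0.7383)·(-0.5343,-0.0093,0.8452) + (0.7383)·(-0.6194,0.6193,-0.4826) = (-0.8518, 0.4504, 0.2677).
Converting back: φ = atan2(z, √(x²+y²)) = 15.53°, λ = atan2(y, x) = 152.13°.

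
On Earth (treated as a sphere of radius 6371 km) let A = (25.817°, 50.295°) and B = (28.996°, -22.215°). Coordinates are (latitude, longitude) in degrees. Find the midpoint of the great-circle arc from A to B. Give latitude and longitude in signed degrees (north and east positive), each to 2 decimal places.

32.74°, 14.64°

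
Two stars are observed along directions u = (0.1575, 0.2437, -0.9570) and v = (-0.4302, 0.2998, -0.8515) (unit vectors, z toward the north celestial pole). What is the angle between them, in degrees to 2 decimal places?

34.90°

u·v = 0.8202; |u| = 1.0000, |v| = 1.0000.
cos θ = (u·v)/(|u||v|) = 0.8202, so θ = 34.90°.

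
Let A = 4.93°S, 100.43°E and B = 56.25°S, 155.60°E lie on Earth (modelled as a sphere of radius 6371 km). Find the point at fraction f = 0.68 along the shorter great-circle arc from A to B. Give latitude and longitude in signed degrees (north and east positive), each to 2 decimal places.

-42.81°, 129.29°

Central angle δ = 1.1728 rad. Interpolating on the sphere with fraction f = 0.68:
P = [sin((1−f)δ)·A + sin(fδ)·B] / sin δ = 0.3976·A + 0.7763·B in Cartesian coordinates,
giving P = (-0.4645, 0.5678, -0.6796), i.e. latitude -42.81°, longitude 129.29°.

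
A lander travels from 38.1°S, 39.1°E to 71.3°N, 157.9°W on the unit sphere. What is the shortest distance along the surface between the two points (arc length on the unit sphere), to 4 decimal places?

In radians: φ₁ = -0.6650, φ₂ = 1.2444, Δλ = 163.000° = 2.8449 rad.
cos c = sin φ₁ sin φ₂ + cos φ₁ cos φ₂ cos Δλ = (-0.6170)(0.9472) + (0.7869)(0.3206)(-0.9563) = -0.82574,
so c = arccos(-0.82574) = 2.54231 rad.
On the unit sphere the arc length equals the central angle: 2.5423.

2.5423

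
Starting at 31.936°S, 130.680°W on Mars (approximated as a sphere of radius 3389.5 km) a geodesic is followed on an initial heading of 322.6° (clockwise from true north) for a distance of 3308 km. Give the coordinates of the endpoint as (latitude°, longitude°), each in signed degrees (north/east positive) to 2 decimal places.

15.19°, -162.10°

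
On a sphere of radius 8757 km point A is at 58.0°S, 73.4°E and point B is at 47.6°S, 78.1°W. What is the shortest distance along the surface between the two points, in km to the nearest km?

10975 km

In radians: φ₁ = -1.0123, φ₂ = -0.8308, Δλ = -151.500° = -2.6442 rad.
Haversine: a = sin²(Δφ/2) + cos φ₁ cos φ₂ sin²(Δλ/2) = 0.0082 + (0.5299)(0.6743)(0.9394) = 0.34389.
Central angle c = 2·arcsin(√a) = 1.25327 rad.
Distance = R·c = 8757 × 1.2533 ≈ 10975 km.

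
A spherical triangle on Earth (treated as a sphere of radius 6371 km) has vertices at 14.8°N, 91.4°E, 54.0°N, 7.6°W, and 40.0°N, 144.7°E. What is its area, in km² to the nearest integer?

32743040 km²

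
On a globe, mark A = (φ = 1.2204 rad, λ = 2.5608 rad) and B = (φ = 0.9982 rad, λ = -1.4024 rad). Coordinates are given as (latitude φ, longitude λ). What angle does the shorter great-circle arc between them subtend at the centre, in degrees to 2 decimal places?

In radians: φ₁ = 1.2204, φ₂ = 0.9982, Δλ = 132.925° = 2.3200 rad.
Haversine: a = sin²(Δφ/2) + cos φ₁ cos φ₂ sin²(Δλ/2) = 0.0123 + (0.3433)(0.5418)(0.8405) = 0.16862.
Central angle c = 2·arcsin(√a) = 0.84630 rad.
So the angular separation is 48.49°.

48.49°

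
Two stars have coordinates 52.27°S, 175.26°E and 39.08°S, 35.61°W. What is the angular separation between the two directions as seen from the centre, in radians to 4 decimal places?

1.4798 rad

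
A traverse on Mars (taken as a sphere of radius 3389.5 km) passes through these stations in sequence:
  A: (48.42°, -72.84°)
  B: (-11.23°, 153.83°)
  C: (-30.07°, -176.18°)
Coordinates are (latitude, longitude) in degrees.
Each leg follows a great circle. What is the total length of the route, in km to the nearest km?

Leg A→B: central angle 2.2048 rad, distance 7473.1 km.
Leg B→C: central angle 0.5867 rad, distance 1988.6 km.
Total: 7473.1 + 1988.6 ≈ 9462 km.

9462 km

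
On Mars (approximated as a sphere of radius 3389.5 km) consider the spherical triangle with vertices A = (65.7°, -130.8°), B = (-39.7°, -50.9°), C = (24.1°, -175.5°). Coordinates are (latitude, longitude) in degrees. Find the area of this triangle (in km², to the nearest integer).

20634707 km²

Side lengths (central angles): a = 2.2911, b = 0.8774, c = 2.1255 rad; semiperimeter s = 2.6470.
By l'Huilier's theorem, tan(E/4) = √[tan(s/2) tan((s−a)/2) tan((s−b)/2) tan((s−c)/2)], giving spherical excess E = 1.7961 rad.
Area = E·R² = 1.7961 × (3389.5)² ≈ 20634707 km².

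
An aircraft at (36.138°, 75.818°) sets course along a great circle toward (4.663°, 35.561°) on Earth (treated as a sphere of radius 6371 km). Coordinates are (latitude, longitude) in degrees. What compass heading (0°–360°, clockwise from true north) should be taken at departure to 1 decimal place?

Δλ = -40.257° = -0.7026 rad.
y = sin Δλ · cos φ₂ = (-0.6462)(0.9967) = -0.6441
x = cos φ₁ sin φ₂ − sin φ₁ cos φ₂ cos Δλ = (0.8076)(0.0813) − (0.5897)(0.9967)(0.7632) = -0.3829
θ = atan2(y, x) = -120.73°; adding 360° gives 239.3°.

239.3°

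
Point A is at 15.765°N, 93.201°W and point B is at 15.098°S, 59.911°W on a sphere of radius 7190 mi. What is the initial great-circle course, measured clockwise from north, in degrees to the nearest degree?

With φ₁ = 0.2752, φ₂ = -0.2635, Δλ = 0.5810 rad, the forward-azimuth formula gives
θ = atan2( sin Δλ cos φ₂ , cos φ₁ sin φ₂ − sin φ₁ cos φ₂ cos Δλ ) = atan2(0.5299, -0.4699) = 131.57°.
So the initial bearing is 132°.

132°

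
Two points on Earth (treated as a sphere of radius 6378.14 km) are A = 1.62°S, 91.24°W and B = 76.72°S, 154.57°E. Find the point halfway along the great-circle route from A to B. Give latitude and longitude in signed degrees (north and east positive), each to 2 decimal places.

The central angle between A and B is δ = 1.6374 rad.
With f = 0.5, the slerp weights are sin((1−f)δ)/sin δ = 0.7319 and sin(fδ)/sin δ = 0.7319.
Weighted sum of the unit vectors: (0.7319)·(-0.0216,-0.9994,-0.0283) + (0.7319)·(-0.2075,0.0986,-0.9733) = (-0.1677, -0.6592, -0.7330).
Converting back: φ = atan2(z, √(x²+y²)) = -47.14°, λ = atan2(y, x) = -104.27°.

-47.14°, -104.27°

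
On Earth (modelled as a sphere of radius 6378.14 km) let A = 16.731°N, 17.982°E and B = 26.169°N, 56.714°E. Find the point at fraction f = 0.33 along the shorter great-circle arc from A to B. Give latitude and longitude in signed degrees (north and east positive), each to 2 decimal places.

20.83°, 30.18°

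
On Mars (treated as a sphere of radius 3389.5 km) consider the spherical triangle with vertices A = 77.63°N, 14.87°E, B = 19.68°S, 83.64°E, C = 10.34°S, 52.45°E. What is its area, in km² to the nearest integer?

6463275 km²

Side lengths (central angles): a = 0.5494, b = 1.5791, c = 1.8296 rad; semiperimeter s = 1.9790.
By l'Huilier's theorem, tan(E/4) = √[tan(s/2) tan((s−a)/2) tan((s−b)/2) tan((s−c)/2)], giving spherical excess E = 0.5626 rad.
Area = E·R² = 0.5626 × (3389.5)² ≈ 6463275 km².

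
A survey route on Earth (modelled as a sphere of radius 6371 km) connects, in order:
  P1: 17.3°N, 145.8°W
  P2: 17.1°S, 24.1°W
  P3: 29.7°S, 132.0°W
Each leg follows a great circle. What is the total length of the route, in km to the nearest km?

24555 km

Leg P1→P2: central angle 2.1736 rad, distance 13848.1 km.
Leg P2→P3: central angle 1.6805 rad, distance 10706.5 km.
Total: 13848.1 + 10706.5 ≈ 24555 km.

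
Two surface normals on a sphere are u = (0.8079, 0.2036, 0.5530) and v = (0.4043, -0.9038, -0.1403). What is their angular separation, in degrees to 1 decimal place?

86.3°

u·v = 0.0650; |u| = 1.0000, |v| = 1.0000.
cos θ = (u·v)/(|u||v|) = 0.0650, so θ = 86.3°.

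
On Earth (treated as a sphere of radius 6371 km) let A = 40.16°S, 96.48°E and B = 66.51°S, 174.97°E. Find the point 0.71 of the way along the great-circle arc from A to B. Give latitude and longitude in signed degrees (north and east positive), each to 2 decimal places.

-64.68°, 140.19°

Central angle δ = 0.8602 rad. Interpolating on the sphere with fraction f = 0.71:
P = [sin((1−f)δ)·A + sin(fδ)·B] / sin δ = 0.3257·A + 0.7566·B in Cartesian coordinates,
giving P = (-0.3285, 0.2738, -0.9040), i.e. latitude -64.68°, longitude 140.19°.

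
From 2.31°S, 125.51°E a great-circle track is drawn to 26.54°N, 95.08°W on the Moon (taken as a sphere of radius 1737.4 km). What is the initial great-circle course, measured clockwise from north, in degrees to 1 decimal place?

54.2°

With φ₁ = -0.0403, φ₂ = 0.4632, Δλ = 2.4332 rad, the forward-azimuth formula gives
θ = atan2( sin Δλ cos φ₂ , cos φ₁ sin φ₂ − sin φ₁ cos φ₂ cos Δλ ) = atan2(0.5821, 0.4191) = 54.25°.
So the initial bearing is 54.2°.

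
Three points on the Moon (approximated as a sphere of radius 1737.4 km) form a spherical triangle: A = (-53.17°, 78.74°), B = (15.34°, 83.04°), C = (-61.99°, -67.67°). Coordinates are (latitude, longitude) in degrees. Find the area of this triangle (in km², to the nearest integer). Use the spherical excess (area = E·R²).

894156 km²

Side lengths (central angles): a = 2.2505, b = 1.0791, c = 1.1975 rad; semiperimeter s = 2.2635.
By l'Huilier's theorem, tan(E/4) = √[tan(s/2) tan((s−a)/2) tan((s−b)/2) tan((s−c)/2)], giving spherical excess E = 0.2962 rad.
Area = E·R² = 0.2962 × (1737.4)² ≈ 894156 km².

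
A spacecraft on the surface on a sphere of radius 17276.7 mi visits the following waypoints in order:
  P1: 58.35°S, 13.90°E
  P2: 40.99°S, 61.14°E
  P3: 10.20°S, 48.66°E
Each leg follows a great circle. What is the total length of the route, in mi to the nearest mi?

Leg P1→P2: central angle 0.5965 rad, distance 10306.4 mi.
Leg P2→P3: central angle 0.5708 rad, distance 9860.7 mi.
Total: 10306.4 + 9860.7 ≈ 20167 mi.

20167 mi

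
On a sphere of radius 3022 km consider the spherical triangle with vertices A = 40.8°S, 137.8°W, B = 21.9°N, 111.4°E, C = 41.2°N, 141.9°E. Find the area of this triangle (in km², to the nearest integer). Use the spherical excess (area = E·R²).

Side lengths (central angles): a = 0.5601, b = 1.9118, c = 2.0865 rad; semiperimeter s = 2.2792.
By l'Huilier's theorem, tan(E/4) = √[tan(s/2) tan((s−a)/2) tan((s−b)/2) tan((s−c)/2)], giving spherical excess E = 0.8388 rad.
Area = E·R² = 0.8388 × (3022)² ≈ 7660276 km².

7660276 km²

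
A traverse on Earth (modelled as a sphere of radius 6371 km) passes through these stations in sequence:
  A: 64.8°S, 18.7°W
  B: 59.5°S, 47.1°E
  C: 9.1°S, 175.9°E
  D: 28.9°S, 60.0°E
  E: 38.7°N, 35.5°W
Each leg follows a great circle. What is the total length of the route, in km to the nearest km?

Leg A→B: central angle 0.5192 rad, distance 3307.9 km.
Leg B→C: central angle 1.7495 rad, distance 11146.0 km.
Leg C→D: central angle 1.8767 rad, distance 11956.5 km.
Leg D→E: central angle 1.9473 rad, distance 12406.1 km.
Total: 3307.9 + 11146.0 + 11956.5 + 12406.1 ≈ 38817 km.

38817 km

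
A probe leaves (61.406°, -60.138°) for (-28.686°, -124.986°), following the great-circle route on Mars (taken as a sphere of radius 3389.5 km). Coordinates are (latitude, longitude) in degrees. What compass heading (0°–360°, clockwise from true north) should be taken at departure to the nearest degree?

With φ₁ = 1.0717, φ₂ = -0.5007, Δλ = -1.1318 rad, the forward-azimuth formula gives
θ = atan2( sin Δλ cos φ₂ , cos φ₁ sin φ₂ − sin φ₁ cos φ₂ cos Δλ ) = atan2(-0.7941, -0.5571) = -125.05°.
Adding 360° brings this into [0°, 360°): 235°.

235°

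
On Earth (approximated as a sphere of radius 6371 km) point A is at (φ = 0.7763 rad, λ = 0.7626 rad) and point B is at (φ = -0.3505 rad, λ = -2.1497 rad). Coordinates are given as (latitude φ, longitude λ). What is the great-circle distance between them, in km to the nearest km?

Let φ₁ = 0.7763 rad, φ₂ = -0.3505 rad, and Δλ = -2.9123 rad.
cos c = sin φ₁ sin φ₂ + cos φ₁ cos φ₂ cos Δλ = (0.7006)(-0.3434) + (0.7135)(0.9392)(-0.9738) = -0.89317,
so c = arccos(-0.89317) = 2.67514 rad.
Distance = R·c = 6371 × 2.6751 ≈ 17043 km.

17043 km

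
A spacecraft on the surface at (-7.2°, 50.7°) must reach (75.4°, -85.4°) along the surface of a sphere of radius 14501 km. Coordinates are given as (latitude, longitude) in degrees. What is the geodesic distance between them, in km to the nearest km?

27219 km

In radians: φ₁ = -0.1257, φ₂ = 1.3160, Δλ = -136.100° = -2.3754 rad.
Haversine: a = sin²(Δφ/2) + cos φ₁ cos φ₂ sin²(Δλ/2) = 0.4356 + (0.9921)(0.2521)(0.8603) = 0.65074.
Central angle c = 2·arcsin(√a) = 1.87704 rad.
Distance = R·c = 14501 × 1.8770 ≈ 27219 km.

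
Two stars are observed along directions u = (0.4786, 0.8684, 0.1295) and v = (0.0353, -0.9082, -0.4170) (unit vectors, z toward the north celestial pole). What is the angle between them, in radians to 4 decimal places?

u·v = -0.8258; |u| = 1.0000, |v| = 1.0000.
cos θ = (u·v)/(|u||v|) = -0.8258, so θ = 2.5425 rad.

2.5425 rad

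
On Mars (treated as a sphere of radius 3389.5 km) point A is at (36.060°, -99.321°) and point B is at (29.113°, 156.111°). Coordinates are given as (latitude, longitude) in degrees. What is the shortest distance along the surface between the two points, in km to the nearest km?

With latitudes φ₁ = 36.060°, φ₂ = 29.113° and longitude difference Δλ = -104.568°:
cos c = sin φ₁ sin φ₂ + cos φ₁ cos φ₂ cos Δλ = (0.5886)(0.4865) + (0.8084)(0.8737)(-0.2515) = 0.10874,
so c = arccos(0.10874) = 1.46184 rad.
Distance = R·c = 3389.5 × 1.4618 ≈ 4955 km.

4955 km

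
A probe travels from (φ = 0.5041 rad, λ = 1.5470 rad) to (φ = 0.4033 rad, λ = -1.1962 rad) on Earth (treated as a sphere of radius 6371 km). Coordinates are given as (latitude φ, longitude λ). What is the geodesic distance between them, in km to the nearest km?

In radians: φ₁ = 0.5041, φ₂ = 0.4033, Δλ = -157.174° = -2.7432 rad.
cos c = sin φ₁ sin φ₂ + cos φ₁ cos φ₂ cos Δλ = (0.4830)(0.3925) + (0.8756)(0.9198)(-0.9217) = -0.55273,
so c = arccos(-0.55273) = 2.15643 rad.
Distance = R·c = 6371 × 2.1564 ≈ 13739 km.

13739 km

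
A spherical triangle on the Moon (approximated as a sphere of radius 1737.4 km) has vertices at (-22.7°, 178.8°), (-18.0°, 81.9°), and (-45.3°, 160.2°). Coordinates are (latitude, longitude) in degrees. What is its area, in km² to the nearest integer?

803500 km²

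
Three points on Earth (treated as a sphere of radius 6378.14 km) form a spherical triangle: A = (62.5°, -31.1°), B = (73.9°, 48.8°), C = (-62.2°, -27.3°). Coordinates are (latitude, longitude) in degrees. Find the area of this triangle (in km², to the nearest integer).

Side lengths (central angles): a = 2.5301, b = 2.1770, c = 0.5060 rad; semiperimeter s = 2.6066.
By l'Huilier's theorem, tan(E/4) = √[tan(s/2) tan((s−a)/2) tan((s−b)/2) tan((s−c)/2)], giving spherical excess E = 0.9059 rad.
Area = E·R² = 0.9059 × (6378.14)² ≈ 36852965 km².

36852965 km²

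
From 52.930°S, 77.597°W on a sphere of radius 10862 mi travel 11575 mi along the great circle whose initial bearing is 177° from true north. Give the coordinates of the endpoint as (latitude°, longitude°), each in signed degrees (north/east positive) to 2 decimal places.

Angular distance δ = d/R = 11575/10862 = 1.06564 rad; initial bearing θ = 3.0892 rad.
sin φ₂ = sin φ₁ cos δ + cos φ₁ sin δ cos θ = (-0.7979)(0.4839) + (0.6028)(0.8751)(-0.9986) = -0.9129, so φ₂ = -65.91°.
Δλ = atan2(sin θ sin δ cos φ₁, cos δ − sin φ₁ sin φ₂) = atan2(0.0276, -0.2445) = 173.557°.
λ₂ = -77.597° + 173.557° = 95.96°.

-65.91°, 95.96°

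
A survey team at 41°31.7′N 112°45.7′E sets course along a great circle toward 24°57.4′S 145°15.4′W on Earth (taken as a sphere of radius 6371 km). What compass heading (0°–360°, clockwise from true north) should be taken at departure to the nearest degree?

102°

Δλ = 101.982° = 1.7799 rad.
y = sin Δλ · cos φ₂ = (0.9782)(0.9066) = 0.8869
x = cos φ₁ sin φ₂ − sin φ₁ cos φ₂ cos Δλ = (0.7486)(-0.4219) − (0.6630)(0.9066)(-0.2076) = -0.1911
θ = atan2(y, x) = 102.16°, so the bearing is 102°.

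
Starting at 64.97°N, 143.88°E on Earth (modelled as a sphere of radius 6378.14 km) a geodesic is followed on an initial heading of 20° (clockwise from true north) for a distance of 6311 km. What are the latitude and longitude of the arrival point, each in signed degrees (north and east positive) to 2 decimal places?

56.08°, -66.93°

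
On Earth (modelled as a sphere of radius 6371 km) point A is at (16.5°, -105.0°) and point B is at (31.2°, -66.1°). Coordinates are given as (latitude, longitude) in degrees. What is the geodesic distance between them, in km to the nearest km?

In radians: φ₁ = 0.2880, φ₂ = 0.5445, Δλ = 38.900° = 0.6789 rad.
cos c = sin φ₁ sin φ₂ + cos φ₁ cos φ₂ cos Δλ = (0.2840)(0.5180) + (0.9588)(0.8554)(0.7782) = 0.78540,
so c = arccos(0.78540) = 0.66746 rad.
Distance = R·c = 6371 × 0.6675 ≈ 4252 km.

4252 km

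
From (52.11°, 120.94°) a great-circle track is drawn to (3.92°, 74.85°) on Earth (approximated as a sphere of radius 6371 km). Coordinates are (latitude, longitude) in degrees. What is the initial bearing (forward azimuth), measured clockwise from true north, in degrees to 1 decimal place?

With φ₁ = 0.9095, φ₂ = 0.0684, Δλ = -0.8044 rad, the forward-azimuth formula gives
θ = atan2( sin Δλ cos φ₂ , cos φ₁ sin φ₂ − sin φ₁ cos φ₂ cos Δλ ) = atan2(-0.7187, -0.5041) = -125.04°.
Adding 360° brings this into [0°, 360°): 235.0°.

235.0°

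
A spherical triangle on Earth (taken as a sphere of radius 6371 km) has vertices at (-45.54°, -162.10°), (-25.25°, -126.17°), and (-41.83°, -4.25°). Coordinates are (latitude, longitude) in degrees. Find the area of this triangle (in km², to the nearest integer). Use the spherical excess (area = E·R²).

25818789 km²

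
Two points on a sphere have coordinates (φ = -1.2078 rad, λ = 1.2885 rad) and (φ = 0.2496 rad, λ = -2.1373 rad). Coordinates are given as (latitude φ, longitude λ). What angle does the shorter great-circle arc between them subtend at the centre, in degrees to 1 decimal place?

124.1°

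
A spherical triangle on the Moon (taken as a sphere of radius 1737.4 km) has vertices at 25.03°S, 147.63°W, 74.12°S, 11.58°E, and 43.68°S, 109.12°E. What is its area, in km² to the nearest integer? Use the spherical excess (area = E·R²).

Side lengths (central angles): a = 0.8785, b = 1.4283, c = 1.3947 rad; semiperimeter s = 1.8508.
By l'Huilier's theorem, tan(E/4) = √[tan(s/2) tan((s−a)/2) tan((s−b)/2) tan((s−c)/2)], giving spherical excess E = 0.7390 rad.
Area = E·R² = 0.7390 × (1737.4)² ≈ 2230569 km².

2230569 km²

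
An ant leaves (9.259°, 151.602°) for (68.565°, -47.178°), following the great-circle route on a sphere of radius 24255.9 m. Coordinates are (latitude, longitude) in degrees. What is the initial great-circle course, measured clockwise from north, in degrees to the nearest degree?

With φ₁ = 0.1616, φ₂ = 1.1967, Δλ = 2.8138 rad, the forward-azimuth formula gives
θ = atan2( sin Δλ cos φ₂ , cos φ₁ sin φ₂ − sin φ₁ cos φ₂ cos Δλ ) = atan2(0.1176, 0.9744) = 6.88°.
So the initial bearing is 7°.

7°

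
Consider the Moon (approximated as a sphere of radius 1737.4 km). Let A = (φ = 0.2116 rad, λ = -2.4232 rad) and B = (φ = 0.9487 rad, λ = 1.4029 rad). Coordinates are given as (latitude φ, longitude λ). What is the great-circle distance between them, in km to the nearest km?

In radians: φ₁ = 0.2116, φ₂ = 0.9487, Δλ = -140.781° = -2.4571 rad.
Haversine: a = sin²(Δφ/2) + cos φ₁ cos φ₂ sin²(Δλ/2) = 0.1298 + (0.9777)(0.5827)(0.8874) = 0.63536.
Central angle c = 2·arcsin(√a) = 1.84494 rad.
Distance = R·c = 1737.4 × 1.8449 ≈ 3205 km.

3205 km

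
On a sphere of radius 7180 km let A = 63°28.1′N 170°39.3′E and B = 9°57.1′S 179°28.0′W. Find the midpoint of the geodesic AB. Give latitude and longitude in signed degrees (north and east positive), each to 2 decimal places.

26.83°, 177.46°

The central angle between A and B is δ = 1.2882 rad.
With f = 0.5, the slerp weights are sin((1−f)δ)/sin δ = 0.6253 and sin(fδ)/sin δ = 0.6253.
Weighted sum of the unit vectors: (0.6253)·(-0.4408,0.0725,0.8947) + (0.6253)·(-0.9849,-0.0092,-0.1728) = (-0.8915, 0.0396, 0.4514).
Converting back: φ = atan2(z, √(x²+y²)) = 26.83°, λ = atan2(y, x) = 177.46°.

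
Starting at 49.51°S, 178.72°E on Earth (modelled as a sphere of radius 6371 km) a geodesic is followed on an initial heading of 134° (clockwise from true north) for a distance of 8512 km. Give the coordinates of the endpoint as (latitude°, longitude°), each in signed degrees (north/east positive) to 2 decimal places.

-37.99°, -63.87°

Angular distance δ = d/R = 8512/6371 = 1.33605 rad; initial bearing θ = 2.3387 rad.
sin φ₂ = sin φ₁ cos δ + cos φ₁ sin δ cos θ = (-0.7605)(0.2326) + (0.6493)(0.9726)(-0.6947) = -0.6156, so φ₂ = -37.99°.
Δλ = atan2(sin θ sin δ cos φ₁, cos δ − sin φ₁ sin φ₂) = atan2(0.4543, -0.2356) = 117.409°.
λ₂ = 178.720° + 117.409° = 296.13° → -63.87° after wrapping to (−180°, 180°].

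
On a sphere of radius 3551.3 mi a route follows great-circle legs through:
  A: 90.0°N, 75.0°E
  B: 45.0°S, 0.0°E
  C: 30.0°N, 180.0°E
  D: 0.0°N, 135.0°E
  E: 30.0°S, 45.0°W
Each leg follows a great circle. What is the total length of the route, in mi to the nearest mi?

Leg A→B: central angle 2.3562 rad, distance 8367.6 mi.
Leg B→C: central angle 2.8798 rad, distance 10227.0 mi.
Leg C→D: central angle 0.9117 rad, distance 3237.9 mi.
Leg D→E: central angle 2.6180 rad, distance 9297.3 mi.
Total: 8367.6 + 10227.0 + 3237.9 + 9297.3 ≈ 31130 mi.

31130 mi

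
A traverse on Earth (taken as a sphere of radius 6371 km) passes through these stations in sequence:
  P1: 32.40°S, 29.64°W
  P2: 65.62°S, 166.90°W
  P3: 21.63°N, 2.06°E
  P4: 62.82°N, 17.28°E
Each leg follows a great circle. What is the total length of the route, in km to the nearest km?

Leg P1→P2: central angle 1.3366 rad, distance 8515.4 km.
Leg P2→P3: central angle 2.3637 rad, distance 15058.8 km.
Leg P3→P4: central angle 0.7412 rad, distance 4722.4 km.
Total: 8515.4 + 15058.8 + 4722.4 ≈ 28297 km.

28297 km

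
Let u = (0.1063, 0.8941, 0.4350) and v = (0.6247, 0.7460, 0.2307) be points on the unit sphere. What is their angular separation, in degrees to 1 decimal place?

u·v = 0.8338; |u| = 1.0000, |v| = 1.0000.
cos θ = (u·v)/(|u||v|) = 0.8338, so θ = 33.5°.

33.5°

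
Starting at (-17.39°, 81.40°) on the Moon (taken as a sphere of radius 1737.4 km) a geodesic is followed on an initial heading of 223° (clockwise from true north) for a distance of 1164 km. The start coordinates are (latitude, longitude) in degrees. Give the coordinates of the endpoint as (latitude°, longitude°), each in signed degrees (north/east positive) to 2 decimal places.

-41.89°, 46.73°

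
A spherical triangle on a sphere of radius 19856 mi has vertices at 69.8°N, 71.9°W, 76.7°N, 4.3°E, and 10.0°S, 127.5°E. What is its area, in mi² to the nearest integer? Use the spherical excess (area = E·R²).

Side lengths (central angles): a = 1.8682, b = 2.0757, c = 0.3702 rad; semiperimeter s = 2.1570.
By l'Huilier's theorem, tan(E/4) = √[tan(s/2) tan((s−a)/2) tan((s−b)/2) tan((s−c)/2)], giving spherical excess E = 0.4664 rad.
Area = E·R² = 0.4664 × (19856)² ≈ 183870808 mi².

183870808 mi²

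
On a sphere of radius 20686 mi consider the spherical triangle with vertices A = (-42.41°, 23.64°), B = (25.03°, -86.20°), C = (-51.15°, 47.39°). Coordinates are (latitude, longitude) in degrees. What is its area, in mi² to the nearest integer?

157919513 mi²

Side lengths (central angles): a = 2.3766, b = 0.3202, c = 2.1088 rad; semiperimeter s = 2.4028.
By l'Huilier's theorem, tan(E/4) = √[tan(s/2) tan((s−a)/2) tan((s−b)/2) tan((s−c)/2)], giving spherical excess E = 0.3690 rad.
Area = E·R² = 0.3690 × (20686)² ≈ 157919513 mi².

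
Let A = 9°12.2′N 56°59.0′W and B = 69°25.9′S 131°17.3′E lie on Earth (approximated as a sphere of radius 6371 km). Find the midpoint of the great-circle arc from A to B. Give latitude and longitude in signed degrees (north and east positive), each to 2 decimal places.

Central angle δ = 2.0863 rad. Interpolating on the sphere with fraction f = 0.5:
P = [sin((1−f)δ)·A + sin(fδ)·B] / sin δ = 0.9930·A + 0.9930·B in Cartesian coordinates,
giving P = (0.3039, -0.5598, -0.7709), i.e. latitude -50.43°, longitude -61.50°.

-50.43°, -61.50°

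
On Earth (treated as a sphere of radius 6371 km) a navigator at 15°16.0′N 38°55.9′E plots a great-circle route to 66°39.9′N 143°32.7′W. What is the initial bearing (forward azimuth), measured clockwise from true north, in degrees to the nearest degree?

1°

Δλ = 177.523° = 3.0984 rad.
y = sin Δλ · cos φ₂ = (0.0432)(0.3961) = 0.0171
x = cos φ₁ sin φ₂ − sin φ₁ cos φ₂ cos Δλ = (0.9647)(0.9182) − (0.2633)(0.3961)(-0.9991) = 0.9900
θ = atan2(y, x) = 0.99°, so the bearing is 1°.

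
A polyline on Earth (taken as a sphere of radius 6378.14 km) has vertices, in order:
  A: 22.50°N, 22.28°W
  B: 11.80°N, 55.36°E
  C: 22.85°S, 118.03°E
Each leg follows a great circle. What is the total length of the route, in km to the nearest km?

16105 km

Leg A→B: central angle 1.2955 rad, distance 8262.8 km.
Leg B→C: central angle 1.2295 rad, distance 7841.7 km.
Total: 8262.8 + 7841.7 ≈ 16105 km.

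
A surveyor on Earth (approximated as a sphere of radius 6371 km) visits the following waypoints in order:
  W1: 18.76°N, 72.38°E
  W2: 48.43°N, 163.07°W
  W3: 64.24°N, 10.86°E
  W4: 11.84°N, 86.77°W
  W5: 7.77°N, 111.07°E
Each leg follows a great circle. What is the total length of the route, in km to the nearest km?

Leg W1→W2: central angle 1.6868 rad, distance 10746.4 km.
Leg W2→W3: central angle 1.1734 rad, distance 7475.6 km.
Leg W3→W4: central angle 1.4421 rad, distance 9187.8 km.
Leg W4→W5: central angle 2.6801 rad, distance 17074.6 km.
Total: 10746.4 + 7475.6 + 9187.8 + 17074.6 ≈ 44484 km.

44484 km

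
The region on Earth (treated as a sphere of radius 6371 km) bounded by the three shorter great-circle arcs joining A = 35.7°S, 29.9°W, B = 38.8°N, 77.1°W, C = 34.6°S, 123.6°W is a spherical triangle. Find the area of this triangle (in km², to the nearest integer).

Side lengths (central angles): a = 1.4849, b = 1.2784, c = 1.5064 rad; semiperimeter s = 2.1349.
By l'Huilier's theorem, tan(E/4) = √[tan(s/2) tan((s−a)/2) tan((s−b)/2) tan((s−c)/2)], giving spherical excess E = 1.1705 rad.
Area = E·R² = 1.1705 × (6371)² ≈ 47510895 km².

47510895 km²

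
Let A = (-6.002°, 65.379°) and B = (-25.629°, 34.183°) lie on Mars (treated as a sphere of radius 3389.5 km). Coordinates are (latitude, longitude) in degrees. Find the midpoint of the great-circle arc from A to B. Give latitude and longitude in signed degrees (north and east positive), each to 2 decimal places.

-16.39°, 50.56°

The central angle between A and B is δ = 0.6228 rad.
With f = 0.5, the slerp weights are sin((1−f)δ)/sin δ = 0.5253 and sin(fδ)/sin δ = 0.5253.
Weighted sum of the unit vectors: (0.5253)·(0.4143,0.9041,-0.1046) + (0.5253)·(0.7459,0.5066,-0.4325) = (0.6094, 0.7410, -0.2821).
Converting back: φ = atan2(z, √(x²+y²)) = -16.39°, λ = atan2(y, x) = 50.56°.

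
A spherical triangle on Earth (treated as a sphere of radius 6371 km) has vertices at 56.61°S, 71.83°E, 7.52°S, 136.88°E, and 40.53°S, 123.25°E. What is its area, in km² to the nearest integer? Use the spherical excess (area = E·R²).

3574078 km²

Side lengths (central angles): a = 0.6140, b = 0.6378, c = 1.2245 rad; semiperimeter s = 1.2381.
By l'Huilier's theorem, tan(E/4) = √[tan(s/2) tan((s−a)/2) tan((s−b)/2) tan((s−c)/2)], giving spherical excess E = 0.0881 rad.
Area = E·R² = 0.0881 × (6371)² ≈ 3574078 km².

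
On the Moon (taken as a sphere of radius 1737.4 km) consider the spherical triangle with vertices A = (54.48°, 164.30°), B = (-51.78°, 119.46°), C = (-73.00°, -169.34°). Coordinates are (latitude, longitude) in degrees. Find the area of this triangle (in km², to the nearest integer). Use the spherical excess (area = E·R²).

3045089 km²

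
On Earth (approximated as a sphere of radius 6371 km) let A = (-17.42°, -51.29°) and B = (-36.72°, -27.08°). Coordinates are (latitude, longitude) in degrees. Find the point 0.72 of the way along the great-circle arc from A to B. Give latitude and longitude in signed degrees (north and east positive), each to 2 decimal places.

-31.77°, -34.78°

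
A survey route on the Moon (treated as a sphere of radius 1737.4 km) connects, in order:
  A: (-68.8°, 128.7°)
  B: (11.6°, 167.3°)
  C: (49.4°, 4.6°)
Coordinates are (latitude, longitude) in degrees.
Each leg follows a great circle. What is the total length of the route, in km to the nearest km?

6125 km

Leg A→B: central angle 1.4813 rad, distance 2573.6 km.
Leg B→C: central angle 2.0443 rad, distance 3551.7 km.
Total: 2573.6 + 3551.7 ≈ 6125 km.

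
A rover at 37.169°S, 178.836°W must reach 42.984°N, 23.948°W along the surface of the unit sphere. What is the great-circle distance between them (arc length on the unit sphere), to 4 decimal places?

2.7927

Let φ₁ = -0.6487 rad, φ₂ = 0.7502 rad, and Δλ = 2.7033 rad.
Haversine: a = sin²(Δφ/2) + cos φ₁ cos φ₂ sin²(Δλ/2) = 0.4145 + (0.7969)(0.7315)(0.9527) = 0.96988.
Central angle c = 2·arcsin(√a) = 2.79271 rad.
On the unit sphere the arc length equals the central angle: 2.7927.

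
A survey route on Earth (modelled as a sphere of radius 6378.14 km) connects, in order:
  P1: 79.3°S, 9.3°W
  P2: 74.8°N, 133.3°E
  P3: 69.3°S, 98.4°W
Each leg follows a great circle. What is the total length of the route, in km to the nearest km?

Leg P1→P2: central angle 2.9796 rad, distance 19004.4 km.
Leg P2→P3: central angle 2.8584 rad, distance 18231.0 km.
Total: 19004.4 + 18231.0 ≈ 37235 km.

37235 km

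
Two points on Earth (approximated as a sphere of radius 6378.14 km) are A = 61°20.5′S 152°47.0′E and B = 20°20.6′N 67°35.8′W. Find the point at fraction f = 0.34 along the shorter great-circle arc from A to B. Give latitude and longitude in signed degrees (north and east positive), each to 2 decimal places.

-56.11°, -114.44°

Central angle δ = 2.2752 rad. Interpolating on the sphere with fraction f = 0.34:
P = [sin((1−f)δ)·A + sin(fδ)·B] / sin δ = 1.3092·A + 0.9170·B in Cartesian coordinates,
giving P = (-0.2307, -0.5077, -0.8301), i.e. latitude -56.11°, longitude -114.44°.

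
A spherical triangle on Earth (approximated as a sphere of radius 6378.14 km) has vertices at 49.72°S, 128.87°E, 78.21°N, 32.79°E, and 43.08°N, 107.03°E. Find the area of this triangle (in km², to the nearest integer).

Side lengths (central angles): a = 0.7825, b = 1.6536, c = 2.4353 rad; semiperimeter s = 2.4357.
By l'Huilier's theorem, tan(E/4) = √[tan(s/2) tan((s−a)/2) tan((s−b)/2) tan((s−c)/2)], giving spherical excess E = 0.0631 rad.
Area = E·R² = 0.0631 × (6378.14)² ≈ 2567608 km².

2567608 km²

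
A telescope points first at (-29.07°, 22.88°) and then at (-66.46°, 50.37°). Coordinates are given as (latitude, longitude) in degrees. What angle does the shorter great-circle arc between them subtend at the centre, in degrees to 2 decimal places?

40.97°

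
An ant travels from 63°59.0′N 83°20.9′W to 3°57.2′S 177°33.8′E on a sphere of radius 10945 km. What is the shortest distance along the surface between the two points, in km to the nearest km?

18631 km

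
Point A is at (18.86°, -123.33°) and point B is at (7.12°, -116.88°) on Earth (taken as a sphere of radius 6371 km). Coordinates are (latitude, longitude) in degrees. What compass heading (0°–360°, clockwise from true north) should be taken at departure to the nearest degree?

With φ₁ = 0.3292, φ₂ = 0.1243, Δλ = 0.1126 rad, the forward-azimuth formula gives
θ = atan2( sin Δλ cos φ₂ , cos φ₁ sin φ₂ − sin φ₁ cos φ₂ cos Δλ ) = atan2(0.1115, -0.2014) = 151.04°.
So the initial bearing is 151°.

151°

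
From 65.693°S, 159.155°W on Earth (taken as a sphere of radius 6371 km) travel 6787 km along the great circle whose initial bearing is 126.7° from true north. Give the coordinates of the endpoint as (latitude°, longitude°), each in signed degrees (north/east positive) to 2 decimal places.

Angular distance δ = d/R = 6787/6371 = 1.06530 rad; initial bearing θ = 2.2113 rad.
sin φ₂ = sin φ₁ cos δ + cos φ₁ sin δ cos θ = (-0.9114)(0.4842) + (0.4116)(0.8749)(-0.5976) = -0.6565, so φ₂ = -41.04°.
Δλ = atan2(sin θ sin δ cos φ₁, cos δ − sin φ₁ sin φ₂) = atan2(0.2888, -0.1141) = 111.562°.
λ₂ = -159.155° + 111.562° = -47.59°.

-41.04°, -47.59°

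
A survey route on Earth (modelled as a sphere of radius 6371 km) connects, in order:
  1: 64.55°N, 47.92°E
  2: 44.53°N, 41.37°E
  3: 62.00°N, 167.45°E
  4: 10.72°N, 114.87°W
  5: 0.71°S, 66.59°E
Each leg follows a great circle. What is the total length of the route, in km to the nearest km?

36699 km

Leg 1→2: central angle 0.3552 rad, distance 2263.0 km.
Leg 2→3: central angle 1.1350 rad, distance 7231.3 km.
Leg 3→4: central angle 1.3050 rad, distance 8314.3 km.
Leg 4→5: central angle 2.9651 rad, distance 18890.4 km.
Total: 2263.0 + 7231.3 + 8314.3 + 18890.4 ≈ 36699 km.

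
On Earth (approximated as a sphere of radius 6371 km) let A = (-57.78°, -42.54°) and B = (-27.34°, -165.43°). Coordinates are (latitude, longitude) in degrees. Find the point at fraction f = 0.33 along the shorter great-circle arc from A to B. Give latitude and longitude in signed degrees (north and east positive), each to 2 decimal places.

-65.92°, -100.02°

Central angle δ = 1.4391 rad. Interpolating on the sphere with fraction f = 0.33:
P = [sin((1−f)δ)·A + sin(fδ)·B] / sin δ = 0.8288·A + 0.4612·B in Cartesian coordinates,
giving P = (-0.0710, -0.4018, -0.9130), i.e. latitude -65.92°, longitude -100.02°.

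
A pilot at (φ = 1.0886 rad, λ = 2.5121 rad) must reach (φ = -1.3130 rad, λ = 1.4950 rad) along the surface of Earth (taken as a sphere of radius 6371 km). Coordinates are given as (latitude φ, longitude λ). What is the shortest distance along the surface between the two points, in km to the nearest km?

15858 km

Let φ₁ = 1.0886 rad, φ₂ = -1.3130 rad, and Δλ = -1.0171 rad.
cos c = sin φ₁ sin φ₂ + cos φ₁ cos φ₂ cos Δλ = (0.8860)(-0.9670) + (0.4637)(0.2550)(0.5258) = -0.79453,
so c = arccos(-0.79453) = 2.48903 rad.
Distance = R·c = 6371 × 2.4890 ≈ 15858 km.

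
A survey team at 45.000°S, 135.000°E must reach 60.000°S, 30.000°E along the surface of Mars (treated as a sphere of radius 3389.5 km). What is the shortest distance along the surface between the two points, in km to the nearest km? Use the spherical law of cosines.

Let φ₁ = -0.7854 rad, φ₂ = -1.0472 rad, and Δλ = -1.8326 rad.
cos c = sin φ₁ sin φ₂ + cos φ₁ cos φ₂ cos Δλ = (-0.7071)(-0.8660) + (0.7071)(0.5000)(-0.2588) = 0.52087,
so c = arccos(0.52087) = 1.02293 rad.
Distance = R·c = 3389.5 × 1.0229 ≈ 3467 km.

3467 km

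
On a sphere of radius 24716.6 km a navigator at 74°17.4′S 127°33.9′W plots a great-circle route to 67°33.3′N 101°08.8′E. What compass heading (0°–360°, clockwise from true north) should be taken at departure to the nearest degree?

272°

With φ₁ = -1.2966, φ₂ = 1.1791, Δλ = -2.2914 rad, the forward-azimuth formula gives
θ = atan2( sin Δλ cos φ₂ , cos φ₁ sin φ₂ − sin φ₁ cos φ₂ cos Δλ ) = atan2(-0.2869, 0.0077) = -88.45°.
Adding 360° brings this into [0°, 360°): 272°.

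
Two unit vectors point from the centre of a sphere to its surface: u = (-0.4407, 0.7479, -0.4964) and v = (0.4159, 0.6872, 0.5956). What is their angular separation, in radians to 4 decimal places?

u·v = 0.0350; |u| = 1.0000, |v| = 1.0000.
cos θ = (u·v)/(|u||v|) = 0.0350, so θ = 1.5358 rad.

1.5358 rad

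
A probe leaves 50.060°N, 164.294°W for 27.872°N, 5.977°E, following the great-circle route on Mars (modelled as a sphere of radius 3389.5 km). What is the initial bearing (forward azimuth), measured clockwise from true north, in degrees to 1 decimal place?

8.8°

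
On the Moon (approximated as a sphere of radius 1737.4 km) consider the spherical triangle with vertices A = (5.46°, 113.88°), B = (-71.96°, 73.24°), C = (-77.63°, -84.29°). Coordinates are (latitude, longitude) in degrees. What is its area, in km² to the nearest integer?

Side lengths (central angles): a = 0.5207, b = 1.8708, c = 1.4268 rad; semiperimeter s = 1.9092.
By l'Huilier's theorem, tan(E/4) = √[tan(s/2) tan((s−a)/2) tan((s−b)/2) tan((s−c)/2)], giving spherical excess E = 0.2974 rad.
Area = E·R² = 0.2974 × (1737.4)² ≈ 897611 km².

897611 km²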